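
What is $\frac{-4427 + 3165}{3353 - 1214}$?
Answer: $- \frac{1262}{2139} \approx -0.59$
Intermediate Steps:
$\frac{-4427 + 3165}{3353 - 1214} = - \frac{1262}{2139}$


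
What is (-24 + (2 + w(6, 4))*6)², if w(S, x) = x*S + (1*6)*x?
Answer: 76176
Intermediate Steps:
w(S, x) = 6*x + S*x (w(S, x) = S*x + 6*x = 6*x + S*x)
(-24 + (2 + w(6, 4))*6)² = (-24 + (2 + 4*(6 + 6))*6)² = (-24 + (2 + 4*12)*6)² = (-24 + (2 + 48)*6)² = (-24 + 50*6)² = (-24 + 300)² = 276² = 76176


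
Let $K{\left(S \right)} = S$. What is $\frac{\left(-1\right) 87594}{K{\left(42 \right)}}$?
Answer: $- \frac{14599}{7} \approx -2085.6$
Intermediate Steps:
$\frac{\left(-1\right) 87594}{K{\left(42 \right)}} = \frac{\left(-1\right) 87594}{42} = \left(-87594\right) \frac{1}{42} = - \frac{14599}{7}$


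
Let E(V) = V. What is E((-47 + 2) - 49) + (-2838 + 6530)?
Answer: 3598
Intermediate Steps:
E((-47 + 2) - 49) + (-2838 + 6530) = ((-47 + 2) - 49) + (-2838 + 6530) = (-45 - 49) + 3692 = -94 + 3692 = 3598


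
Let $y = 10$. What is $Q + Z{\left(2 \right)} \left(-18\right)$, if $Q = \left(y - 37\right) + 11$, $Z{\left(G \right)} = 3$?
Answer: $-70$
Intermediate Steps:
$Q = -16$ ($Q = \left(10 - 37\right) + 11 = -27 + 11 = -16$)
$Q + Z{\left(2 \right)} \left(-18\right) = -16 + 3 \left(-18\right) = -16 - 54 = -70$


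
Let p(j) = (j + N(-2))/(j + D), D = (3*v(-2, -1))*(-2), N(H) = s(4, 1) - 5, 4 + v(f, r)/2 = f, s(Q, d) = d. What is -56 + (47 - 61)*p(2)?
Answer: -2058/37 ≈ -55.622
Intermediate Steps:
v(f, r) = -8 + 2*f
N(H) = -4 (N(H) = 1 - 5 = -4)
D = 72 (D = (3*(-8 + 2*(-2)))*(-2) = (3*(-8 - 4))*(-2) = (3*(-12))*(-2) = -36*(-2) = 72)
p(j) = (-4 + j)/(72 + j) (p(j) = (j - 4)/(j + 72) = (-4 + j)/(72 + j))
-56 + (47 - 61)*p(2) = -56 + (47 - 61)*((-4 + 2)/(72 + 2)) = -56 - 14*(-2)/74 = -56 - 7*(-2)/37 = -56 - 14*(-1/37) = -56 + 14/37 = -2058/37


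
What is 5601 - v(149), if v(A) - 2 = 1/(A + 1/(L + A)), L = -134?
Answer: 12519349/2236 ≈ 5599.0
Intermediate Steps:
v(A) = 2 + 1/(A + 1/(-134 + A))
5601 - v(149) = 5601 - (-132 - 267*149 + 2*149**2)/(1 + 149**2 - 134*149) = 5601 - (-132 - 39783 + 2*22201)/(1 + 22201 - 19966) = 5601 - (-132 - 39783 + 44402)/2236 = 5601 - 4487/2236 = 12519349/2236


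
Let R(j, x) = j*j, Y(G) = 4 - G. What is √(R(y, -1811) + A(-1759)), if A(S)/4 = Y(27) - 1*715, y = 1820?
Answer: 2*√827362 ≈ 1819.2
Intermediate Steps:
R(j, x) = j²
A(S) = -2952 (A(S) = 4*((4 - 1*27) - 1*715) = 4*((4 - 27) - 715) = 4*(-23 - 715) = 4*(-738) = -2952)
√(R(y, -1811) + A(-1759)) = √(1820² - 2952) = √(3312400 - 2952) = √3309448 = 2*√827362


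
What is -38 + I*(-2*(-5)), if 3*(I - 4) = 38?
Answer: 386/3 ≈ 128.67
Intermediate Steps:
I = 50/3 (I = 4 + (⅓)*38 = 4 + 38/3 = 50/3 ≈ 16.667)
-38 + I*(-2*(-5)) = -38 + 50*(-2*(-5))/3 = -38 + (50/3)*10 = -38 + 500/3 = 386/3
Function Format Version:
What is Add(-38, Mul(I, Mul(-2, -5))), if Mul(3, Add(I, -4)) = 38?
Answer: Rational(386, 3) ≈ 128.67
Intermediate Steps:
I = Rational(50, 3) (I = Add(4, Mul(Rational(1, 3), 38)) = Add(4, Rational(38, 3)) = Rational(50, 3) ≈ 16.667)
Add(-38, Mul(I, Mul(-2, -5))) = Add(-38, Mul(Rational(50, 3), Mul(-2, -5))) = Add(-38, Mul(Rational(50, 3), 10)) = Add(-38, Rational(500, 3)) = Rational(386, 3)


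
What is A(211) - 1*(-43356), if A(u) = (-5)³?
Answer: 43231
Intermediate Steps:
A(u) = -125
A(211) - 1*(-43356) = -125 - 1*(-43356) = -125 + 43356 = 43231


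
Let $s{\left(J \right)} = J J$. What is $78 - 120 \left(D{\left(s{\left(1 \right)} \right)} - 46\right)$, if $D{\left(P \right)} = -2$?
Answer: $5838$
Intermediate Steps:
$s{\left(J \right)} = J^{2}$
$78 - 120 \left(D{\left(s{\left(1 \right)} \right)} - 46\right) = 78 - 120 \left(-2 - 46\right) = 78 - -5760 = 78 + 5760 = 5838$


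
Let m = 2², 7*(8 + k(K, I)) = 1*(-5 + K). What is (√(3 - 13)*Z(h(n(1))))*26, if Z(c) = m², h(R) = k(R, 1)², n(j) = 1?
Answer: 416*I*√10 ≈ 1315.5*I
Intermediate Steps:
k(K, I) = -61/7 + K/7 (k(K, I) = -8 + (1*(-5 + K))/7 = -8 + (-5 + K)/7 = -8 + (-5/7 + K/7) = -61/7 + K/7)
h(R) = (-61/7 + R/7)²
m = 4
Z(c) = 16 (Z(c) = 4² = 16)
(√(3 - 13)*Z(h(n(1))))*26 = (√(3 - 13)*16)*26 = (√(-10)*16)*26 = ((I*√10)*16)*26 = (16*I*√10)*26 = 416*I*√10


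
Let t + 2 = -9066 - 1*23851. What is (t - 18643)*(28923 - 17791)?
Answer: -573988184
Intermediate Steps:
t = -32919 (t = -2 + (-9066 - 1*23851) = -2 + (-9066 - 23851) = -2 - 32917 = -32919)
(t - 18643)*(28923 - 17791) = (-32919 - 18643)*(28923 - 17791) = -51562*11132 = -573988184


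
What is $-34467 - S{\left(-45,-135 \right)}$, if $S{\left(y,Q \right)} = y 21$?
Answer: $-33522$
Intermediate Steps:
$S{\left(y,Q \right)} = 21 y$
$-34467 - S{\left(-45,-135 \right)} = -34467 - 21 \left(-45\right) = -34467 - -945 = -34467 + 945 = -33522$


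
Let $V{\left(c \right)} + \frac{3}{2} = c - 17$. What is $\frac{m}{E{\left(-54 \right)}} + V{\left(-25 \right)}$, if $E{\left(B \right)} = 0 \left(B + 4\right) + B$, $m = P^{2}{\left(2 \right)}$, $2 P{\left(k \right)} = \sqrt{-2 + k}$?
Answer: $- \frac{87}{2} \approx -43.5$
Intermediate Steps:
$P{\left(k \right)} = \frac{\sqrt{-2 + k}}{2}$
$m = 0$ ($m = \left(\frac{\sqrt{-2 + 2}}{2}\right)^{2} = \left(\frac{\sqrt{0}}{2}\right)^{2} = \left(\frac{1}{2} \cdot 0\right)^{2} = 0^{2} = 0$)
$E{\left(B \right)} = B$ ($E{\left(B \right)} = 0 \left(4 + B\right) + B = 0 + B = B$)
$V{\left(c \right)} = - \frac{37}{2} + c$ ($V{\left(c \right)} = - \frac{3}{2} + \left(c - 17\right) = - \frac{3}{2} + \left(-17 + c\right) = - \frac{37}{2} + c$)
$\frac{m}{E{\left(-54 \right)}} + V{\left(-25 \right)} = \frac{0}{-54} - \frac{87}{2} = 0 \left(- \frac{1}{54}\right) - \frac{87}{2} = 0 - \frac{87}{2} = - \frac{87}{2}$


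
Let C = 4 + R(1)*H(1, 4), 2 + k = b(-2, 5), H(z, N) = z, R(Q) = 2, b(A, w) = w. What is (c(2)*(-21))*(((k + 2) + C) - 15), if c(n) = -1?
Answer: -84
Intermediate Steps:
k = 3 (k = -2 + 5 = 3)
C = 6 (C = 4 + 2*1 = 4 + 2 = 6)
(c(2)*(-21))*(((k + 2) + C) - 15) = (-1*(-21))*(((3 + 2) + 6) - 15) = 21*((5 + 6) - 15) = 21*(11 - 15) = 21*(-4) = -84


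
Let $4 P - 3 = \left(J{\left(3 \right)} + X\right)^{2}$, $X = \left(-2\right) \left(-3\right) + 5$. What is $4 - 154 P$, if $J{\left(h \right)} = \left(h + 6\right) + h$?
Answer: $-20478$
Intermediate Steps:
$J{\left(h \right)} = 6 + 2 h$ ($J{\left(h \right)} = \left(6 + h\right) + h = 6 + 2 h$)
$X = 11$ ($X = 6 + 5 = 11$)
$P = 133$ ($P = \frac{3}{4} + \frac{\left(\left(6 + 2 \cdot 3\right) + 11\right)^{2}}{4} = \frac{3}{4} + \frac{\left(\left(6 + 6\right) + 11\right)^{2}}{4} = \frac{3}{4} + \frac{\left(12 + 11\right)^{2}}{4} = \frac{3}{4} + \frac{23^{2}}{4} = \frac{3}{4} + \frac{1}{4} \cdot 529 = \frac{3}{4} + \frac{529}{4} = 133$)
$4 - 154 P = 4 - 20482 = -20478$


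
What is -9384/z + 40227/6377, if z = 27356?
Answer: 37164573/6230329 ≈ 5.9651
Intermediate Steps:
-9384/z + 40227/6377 = -9384/27356 + 40227/6377 = -9384*1/27356 + 40227*(1/6377) = -2346/6839 + 40227/6377 = 37164573/6230329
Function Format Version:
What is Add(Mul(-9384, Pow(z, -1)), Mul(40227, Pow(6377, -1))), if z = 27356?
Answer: Rational(37164573, 6230329) ≈ 5.9651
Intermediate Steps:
Add(Mul(-9384, Pow(z, -1)), Mul(40227, Pow(6377, -1))) = Add(Mul(-9384, Pow(27356, -1)), Mul(40227, Pow(6377, -1))) = Add(Mul(-9384, Rational(1, 27356)), Mul(40227, Rational(1, 6377))) = Add(Rational(-2346, 6839), Rational(40227, 6377)) = Rational(37164573, 6230329)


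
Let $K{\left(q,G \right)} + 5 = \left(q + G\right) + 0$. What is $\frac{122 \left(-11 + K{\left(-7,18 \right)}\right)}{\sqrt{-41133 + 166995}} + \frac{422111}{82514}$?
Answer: $\frac{422111}{82514} - \frac{305 \sqrt{125862}}{62931} \approx 3.3962$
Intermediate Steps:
$K{\left(q,G \right)} = -5 + G + q$ ($K{\left(q,G \right)} = -5 + \left(\left(q + G\right) + 0\right) = -5 + \left(\left(G + q\right) + 0\right) = -5 + \left(G + q\right) = -5 + G + q$)
$\frac{122 \left(-11 + K{\left(-7,18 \right)}\right)}{\sqrt{-41133 + 166995}} + \frac{422111}{82514} = \frac{122 \left(-11 - -6\right)}{\sqrt{-41133 + 166995}} + \frac{422111}{82514} = \frac{122 \left(-11 + 6\right)}{\sqrt{125862}} + 422111 \cdot \frac{1}{82514} = 122 \left(-5\right) \frac{\sqrt{125862}}{125862} + \frac{422111}{82514} = - 610 \frac{\sqrt{125862}}{125862} + \frac{422111}{82514} = - \frac{305 \sqrt{125862}}{62931} + \frac{422111}{82514} = \frac{422111}{82514} - \frac{305 \sqrt{125862}}{62931}$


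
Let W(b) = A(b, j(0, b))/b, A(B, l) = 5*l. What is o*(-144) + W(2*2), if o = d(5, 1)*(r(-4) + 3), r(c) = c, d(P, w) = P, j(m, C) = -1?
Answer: 2875/4 ≈ 718.75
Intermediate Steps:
W(b) = -5/b (W(b) = (5*(-1))/b = -5/b)
o = -5 (o = 5*(-4 + 3) = 5*(-1) = -5)
o*(-144) + W(2*2) = -5*(-144) - 5/(2*2) = 720 - 5/4 = 2875/4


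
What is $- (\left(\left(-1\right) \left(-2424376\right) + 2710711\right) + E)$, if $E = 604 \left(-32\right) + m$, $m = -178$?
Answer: $-5115581$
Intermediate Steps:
$E = -19506$ ($E = 604 \left(-32\right) - 178 = -19328 - 178 = -19506$)
$- (\left(\left(-1\right) \left(-2424376\right) + 2710711\right) + E) = - (\left(\left(-1\right) \left(-2424376\right) + 2710711\right) - 19506) = - (\left(2424376 + 2710711\right) - 19506) = - (5135087 - 19506) = \left(-1\right) 5115581 = -5115581$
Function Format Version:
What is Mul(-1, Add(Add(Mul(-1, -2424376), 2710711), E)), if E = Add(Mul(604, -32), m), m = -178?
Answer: -5115581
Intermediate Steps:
E = -19506 (E = Add(Mul(604, -32), -178) = Add(-19328, -178) = -19506)
Mul(-1, Add(Add(Mul(-1, -2424376), 2710711), E)) = Mul(-1, Add(Add(Mul(-1, -2424376), 2710711), -19506)) = Mul(-1, Add(Add(2424376, 2710711), -19506)) = Mul(-1, Add(5135087, -19506)) = Mul(-1, 5115581) = -5115581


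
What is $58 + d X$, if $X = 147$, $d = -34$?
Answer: $-4940$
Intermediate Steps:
$58 + d X = 58 - 4998 = -4940$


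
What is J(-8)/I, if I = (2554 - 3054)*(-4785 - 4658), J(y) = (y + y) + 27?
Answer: 11/4721500 ≈ 2.3298e-6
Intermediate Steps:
J(y) = 27 + 2*y (J(y) = 2*y + 27 = 27 + 2*y)
I = 4721500 (I = -500*(-9443) = 4721500)
J(-8)/I = (27 + 2*(-8))/4721500 = (27 - 16)*(1/4721500) = 11*(1/4721500) = 11/4721500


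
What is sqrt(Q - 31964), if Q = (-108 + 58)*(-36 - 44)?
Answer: 2*I*sqrt(6991) ≈ 167.22*I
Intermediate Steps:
Q = 4000 (Q = -50*(-80) = 4000)
sqrt(Q - 31964) = sqrt(4000 - 31964) = sqrt(-27964) = 2*I*sqrt(6991)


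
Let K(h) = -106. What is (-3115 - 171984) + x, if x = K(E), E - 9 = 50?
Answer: -175205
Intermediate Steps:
E = 59 (E = 9 + 50 = 59)
x = -106
(-3115 - 171984) + x = (-3115 - 171984) - 106 = -175099 - 106 = -175205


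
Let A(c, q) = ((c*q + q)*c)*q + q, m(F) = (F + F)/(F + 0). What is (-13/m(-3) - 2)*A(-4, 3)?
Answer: -1887/2 ≈ -943.50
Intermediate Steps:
m(F) = 2 (m(F) = (2*F)/F = 2)
A(c, q) = q + c*q*(q + c*q) (A(c, q) = ((q + c*q)*c)*q + q = (c*(q + c*q))*q + q = c*q*(q + c*q) + q = q + c*q*(q + c*q))
(-13/m(-3) - 2)*A(-4, 3) = (-13/2 - 2)*(3*(1 - 4*3 + 3*(-4)²)) = (-13*½ - 2)*(3*(1 - 12 + 3*16)) = (-13/2 - 2)*(3*(1 - 12 + 48)) = -51*37/2 = -17/2*111 = -1887/2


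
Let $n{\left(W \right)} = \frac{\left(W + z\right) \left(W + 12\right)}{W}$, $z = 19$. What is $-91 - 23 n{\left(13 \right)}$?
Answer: $- \frac{19583}{13} \approx -1506.4$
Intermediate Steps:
$n{\left(W \right)} = \frac{\left(12 + W\right) \left(19 + W\right)}{W}$ ($n{\left(W \right)} = \frac{\left(W + 19\right) \left(W + 12\right)}{W} = \frac{\left(19 + W\right) \left(12 + W\right)}{W} = \frac{\left(12 + W\right) \left(19 + W\right)}{W}$)
$-91 - 23 n{\left(13 \right)} = -91 - 23 \left(31 + 13 + \frac{228}{13}\right) = -91 - \frac{18400}{13} = - \frac{19583}{13}$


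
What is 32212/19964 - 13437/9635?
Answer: 10526588/48088285 ≈ 0.21890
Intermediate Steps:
32212/19964 - 13437/9635 = 32212*(1/19964) - 13437*1/9635 = 8053/4991 - 13437/9635 = 10526588/48088285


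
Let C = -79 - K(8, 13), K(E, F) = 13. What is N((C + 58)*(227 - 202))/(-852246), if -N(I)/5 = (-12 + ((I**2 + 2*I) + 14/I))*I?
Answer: -510558155/142041 ≈ -3594.4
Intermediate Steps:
C = -92 (C = -79 - 1*13 = -79 - 13 = -92)
N(I) = -5*I*(-12 + I**2 + 2*I + 14/I) (N(I) = -5*(-12 + ((I**2 + 2*I) + 14/I))*I = -5*(-12 + (I**2 + 2*I + 14/I))*I = -5*(-12 + I**2 + 2*I + 14/I)*I = -5*I*(-12 + I**2 + 2*I + 14/I))
N((C + 58)*(227 - 202))/(-852246) = (-70 - 10*(-92 + 58)**2*(227 - 202)**2 - 5*(-92 + 58)**3*(227 - 202)**3 + 60*((-92 + 58)*(227 - 202)))/(-852246) = (-70 - 10*(-34*25)**2 - 5*(-34*25)**3 + 60*(-34*25))*(-1/852246) = (-70 - 10*(-850)**2 - 5*(-850)**3 + 60*(-850))*(-1/852246) = (-70 - 10*722500 - 5*(-614125000) - 51000)*(-1/852246) = (-70 - 7225000 + 3070625000 - 51000)*(-1/852246) = 3063348930*(-1/852246) = -510558155/142041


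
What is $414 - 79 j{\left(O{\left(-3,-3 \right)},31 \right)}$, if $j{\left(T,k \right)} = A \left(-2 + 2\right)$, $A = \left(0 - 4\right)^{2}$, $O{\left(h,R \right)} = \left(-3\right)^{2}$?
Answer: $414$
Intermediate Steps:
$O{\left(h,R \right)} = 9$
$A = 16$ ($A = \left(-4\right)^{2} = 16$)
$j{\left(T,k \right)} = 0$ ($j{\left(T,k \right)} = 16 \left(-2 + 2\right) = 16 \cdot 0 = 0$)
$414 - 79 j{\left(O{\left(-3,-3 \right)},31 \right)} = 414 - 0 = 414 + 0 = 414$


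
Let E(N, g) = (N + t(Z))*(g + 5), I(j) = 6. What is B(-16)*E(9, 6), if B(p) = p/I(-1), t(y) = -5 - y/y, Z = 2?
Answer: -88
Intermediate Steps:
t(y) = -6 (t(y) = -5 - 1*1 = -5 - 1 = -6)
E(N, g) = (-6 + N)*(5 + g) (E(N, g) = (N - 6)*(g + 5) = (-6 + N)*(5 + g))
B(p) = p/6
B(-16)*E(9, 6) = ((⅙)*(-16))*(-30 - 6*6 + 5*9 + 9*6) = -8*(-30 - 36 + 45 + 54)/3 = -8/3*33 = -88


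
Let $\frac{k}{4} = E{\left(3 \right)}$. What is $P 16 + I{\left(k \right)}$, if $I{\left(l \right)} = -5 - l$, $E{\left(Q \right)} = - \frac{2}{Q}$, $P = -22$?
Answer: $- \frac{1063}{3} \approx -354.33$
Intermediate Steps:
$k = - \frac{8}{3}$ ($k = 4 \left(- \frac{2}{3}\right) = - \frac{8}{3} \approx -2.6667$)
$P 16 + I{\left(k \right)} = \left(-22\right) 16 - \frac{7}{3} = -352 + \left(-5 + \frac{8}{3}\right) = -352 - \frac{7}{3} = - \frac{1063}{3}$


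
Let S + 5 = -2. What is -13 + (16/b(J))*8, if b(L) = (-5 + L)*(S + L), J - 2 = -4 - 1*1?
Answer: -57/5 ≈ -11.400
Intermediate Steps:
S = -7 (S = -5 - 2 = -7)
J = -3 (J = 2 + (-4 - 1*1) = 2 + (-4 - 1) = 2 - 5 = -3)
b(L) = (-7 + L)*(-5 + L) (b(L) = (-5 + L)*(-7 + L) = (-7 + L)*(-5 + L))
-13 + (16/b(J))*8 = -13 + (16/(35 + (-3)² - 12*(-3)))*8 = -13 + (16/(35 + 9 + 36))*8 = -13 + (16/80)*8 = -13 + (16*(1/80))*8 = -13 + (⅕)*8 = -13 + 8/5 = -57/5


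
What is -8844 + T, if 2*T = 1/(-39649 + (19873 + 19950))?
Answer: -3077711/348 ≈ -8844.0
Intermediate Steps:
T = 1/348 (T = 1/(2*(-39649 + (19873 + 19950))) = 1/(2*(-39649 + 39823)) = (½)/174 = (½)*(1/174) = 1/348 ≈ 0.0028736)
-8844 + T = -8844 + 1/348 = -3077711/348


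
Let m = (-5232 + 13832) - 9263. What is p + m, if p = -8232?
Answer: -8895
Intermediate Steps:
m = -663 (m = 8600 - 9263 = -663)
p + m = -8232 - 663 = -8895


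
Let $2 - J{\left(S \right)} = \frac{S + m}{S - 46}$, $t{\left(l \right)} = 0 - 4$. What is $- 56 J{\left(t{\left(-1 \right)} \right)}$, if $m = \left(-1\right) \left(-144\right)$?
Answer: $- \frac{1344}{5} \approx -268.8$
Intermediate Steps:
$t{\left(l \right)} = -4$ ($t{\left(l \right)} = 0 - 4 = -4$)
$m = 144$
$J{\left(S \right)} = 2 - \frac{144 + S}{-46 + S}$ ($J{\left(S \right)} = 2 - \frac{S + 144}{S - 46} = 2 - \frac{144 + S}{-46 + S}$)
$- 56 J{\left(t{\left(-1 \right)} \right)} = - 56 \frac{-236 - 4}{-46 - 4} = - 56 \frac{1}{-50} \left(-240\right) = - 56 \left(\left(- \frac{1}{50}\right) \left(-240\right)\right) = \left(-56\right) \frac{24}{5} = - \frac{1344}{5}$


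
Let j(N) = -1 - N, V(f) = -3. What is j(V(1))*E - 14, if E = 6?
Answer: -2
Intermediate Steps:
j(V(1))*E - 14 = (-1 - 1*(-3))*6 - 14 = (-1 + 3)*6 - 14 = 2*6 - 14 = 12 - 14 = -2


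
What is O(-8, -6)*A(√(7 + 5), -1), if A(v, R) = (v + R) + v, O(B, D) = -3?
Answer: 3 - 12*√3 ≈ -17.785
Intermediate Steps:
A(v, R) = R + 2*v (A(v, R) = (R + v) + v = R + 2*v)
O(-8, -6)*A(√(7 + 5), -1) = -3*(-1 + 2*√(7 + 5)) = -3*(-1 + 2*√12) = -3*(-1 + 2*(2*√3)) = -3*(-1 + 4*√3) = 3 - 12*√3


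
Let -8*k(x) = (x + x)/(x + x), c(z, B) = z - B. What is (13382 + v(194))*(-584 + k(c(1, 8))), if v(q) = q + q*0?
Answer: -7930081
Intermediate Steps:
v(q) = q (v(q) = q + 0 = q)
k(x) = -⅛ (k(x) = -(x + x)/(8*(x + x)) = -2*x/(8*(2*x)) = -2*x*1/(2*x)/8 = -⅛*1 = -⅛)
(13382 + v(194))*(-584 + k(c(1, 8))) = (13382 + 194)*(-584 - ⅛) = 13576*(-4673/8) = -7930081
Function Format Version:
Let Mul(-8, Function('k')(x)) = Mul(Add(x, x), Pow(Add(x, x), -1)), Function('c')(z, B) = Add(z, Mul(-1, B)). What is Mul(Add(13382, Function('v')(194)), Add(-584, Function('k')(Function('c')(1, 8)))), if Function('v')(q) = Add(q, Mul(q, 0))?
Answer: -7930081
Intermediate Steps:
Function('v')(q) = q (Function('v')(q) = Add(q, 0) = q)
Function('k')(x) = Rational(-1, 8) (Function('k')(x) = Mul(Rational(-1, 8), Mul(Add(x, x), Pow(Add(x, x), -1))) = Mul(Rational(-1, 8), Mul(Mul(2, x), Pow(Mul(2, x), -1))) = Mul(Rational(-1, 8), Mul(Mul(2, x), Mul(Rational(1, 2), Pow(x, -1)))) = Mul(Rational(-1, 8), 1) = Rational(-1, 8))
Mul(Add(13382, Function('v')(194)), Add(-584, Function('k')(Function('c')(1, 8)))) = Mul(Add(13382, 194), Add(-584, Rational(-1, 8))) = Mul(13576, Rational(-4673, 8)) = -7930081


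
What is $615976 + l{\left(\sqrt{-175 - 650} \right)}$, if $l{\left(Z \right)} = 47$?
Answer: $616023$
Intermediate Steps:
$615976 + l{\left(\sqrt{-175 - 650} \right)} = 615976 + 47 = 616023$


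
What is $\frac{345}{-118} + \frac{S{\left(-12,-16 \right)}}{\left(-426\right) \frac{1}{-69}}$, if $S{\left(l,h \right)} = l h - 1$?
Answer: $\frac{117346}{4189} \approx 28.013$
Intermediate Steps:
$S{\left(l,h \right)} = -1 + h l$ ($S{\left(l,h \right)} = h l - 1 = -1 + h l$)
$\frac{345}{-118} + \frac{S{\left(-12,-16 \right)}}{\left(-426\right) \frac{1}{-69}} = \frac{345}{-118} + \frac{-1 - -192}{\left(-426\right) \frac{1}{-69}} = 345 \left(- \frac{1}{118}\right) + \frac{-1 + 192}{\left(-426\right) \left(- \frac{1}{69}\right)} = - \frac{345}{118} + \frac{191}{\frac{142}{23}} = - \frac{345}{118} + 191 \cdot \frac{23}{142} = - \frac{345}{118} + \frac{4393}{142} = \frac{117346}{4189}$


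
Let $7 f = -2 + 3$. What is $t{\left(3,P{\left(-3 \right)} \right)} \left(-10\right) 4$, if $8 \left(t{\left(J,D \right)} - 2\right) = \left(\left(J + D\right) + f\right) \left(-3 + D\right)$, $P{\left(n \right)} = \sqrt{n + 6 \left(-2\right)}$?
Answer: $\frac{295}{7} - \frac{5 i \sqrt{15}}{7} \approx 42.143 - 2.7664 i$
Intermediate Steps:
$f = \frac{1}{7}$ ($f = \frac{-2 + 3}{7} = \frac{1}{7} \cdot 1 = \frac{1}{7} \approx 0.14286$)
$P{\left(n \right)} = \sqrt{-12 + n}$ ($P{\left(n \right)} = \sqrt{n - 12} = \sqrt{-12 + n}$)
$t{\left(J,D \right)} = 2 + \frac{\left(-3 + D\right) \left(\frac{1}{7} + D + J\right)}{8}$ ($t{\left(J,D \right)} = 2 + \frac{\left(\left(J + D\right) + \frac{1}{7}\right) \left(-3 + D\right)}{8} = 2 + \frac{\left(\left(D + J\right) + \frac{1}{7}\right) \left(-3 + D\right)}{8} = 2 + \frac{\left(\frac{1}{7} + D + J\right) \left(-3 + D\right)}{8} = 2 + \frac{\left(-3 + D\right) \left(\frac{1}{7} + D + J\right)}{8}$)
$t{\left(3,P{\left(-3 \right)} \right)} \left(-10\right) 4 = \left(\frac{109}{56} - \frac{5 \sqrt{-12 - 3}}{14} - \frac{9}{8} + \frac{\left(\sqrt{-12 - 3}\right)^{2}}{8} + \frac{1}{8} \sqrt{-12 - 3} \cdot 3\right) \left(-10\right) 4 = \left(\frac{109}{56} - \frac{5 \sqrt{-15}}{14} - \frac{9}{8} + \frac{\left(\sqrt{-15}\right)^{2}}{8} + \frac{1}{8} \sqrt{-15} \cdot 3\right) \left(-10\right) 4 = \left(\frac{109}{56} - \frac{5 i \sqrt{15}}{14} - \frac{9}{8} + \frac{\left(i \sqrt{15}\right)^{2}}{8} + \frac{1}{8} i \sqrt{15} \cdot 3\right) \left(-10\right) 4 = \left(\frac{109}{56} - \frac{5 i \sqrt{15}}{14} - \frac{9}{8} + \frac{1}{8} \left(-15\right) + \frac{3 i \sqrt{15}}{8}\right) \left(-10\right) 4 = \left(\frac{109}{56} - \frac{5 i \sqrt{15}}{14} - \frac{9}{8} - \frac{15}{8} + \frac{3 i \sqrt{15}}{8}\right) \left(-10\right) 4 = \left(- \frac{59}{56} + \frac{i \sqrt{15}}{56}\right) \left(-10\right) 4 = \left(\frac{295}{28} - \frac{5 i \sqrt{15}}{28}\right) 4 = \frac{295}{7} - \frac{5 i \sqrt{15}}{7}$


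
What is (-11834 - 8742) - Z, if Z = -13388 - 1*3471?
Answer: -3717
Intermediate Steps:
Z = -16859 (Z = -13388 - 3471 = -16859)
(-11834 - 8742) - Z = (-11834 - 8742) - 1*(-16859) = -20576 + 16859 = -3717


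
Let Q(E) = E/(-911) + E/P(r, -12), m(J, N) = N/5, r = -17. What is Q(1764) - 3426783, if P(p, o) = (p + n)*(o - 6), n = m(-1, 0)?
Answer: -53070529031/15487 ≈ -3.4268e+6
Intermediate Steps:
m(J, N) = N/5 (m(J, N) = N*(⅕) = N/5)
n = 0 (n = (⅕)*0 = 0)
P(p, o) = p*(-6 + o) (P(p, o) = (p + 0)*(o - 6) = p*(-6 + o))
Q(E) = 605*E/278766 (Q(E) = E/(-911) + E/((-17*(-6 - 12))) = E*(-1/911) + E/((-17*(-18))) = -E/911 + E/306 = 605*E/278766)
Q(1764) - 3426783 = (605/278766)*1764 - 3426783 = 59290/15487 - 3426783 = -53070529031/15487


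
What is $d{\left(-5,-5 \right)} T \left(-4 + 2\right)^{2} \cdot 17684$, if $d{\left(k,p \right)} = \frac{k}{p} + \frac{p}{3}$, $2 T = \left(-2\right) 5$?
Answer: $\frac{707360}{3} \approx 2.3579 \cdot 10^{5}$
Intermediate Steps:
$T = -5$ ($T = \frac{\left(-2\right) 5}{2} = \frac{1}{2} \left(-10\right) = -5$)
$d{\left(k,p \right)} = \frac{p}{3} + \frac{k}{p}$ ($d{\left(k,p \right)} = \frac{k}{p} + p \frac{1}{3} = \frac{k}{p} + \frac{p}{3} = \frac{p}{3} + \frac{k}{p}$)
$d{\left(-5,-5 \right)} T \left(-4 + 2\right)^{2} \cdot 17684 = \left(\frac{1}{3} \left(-5\right) - \frac{5}{-5}\right) \left(-5\right) \left(-4 + 2\right)^{2} \cdot 17684 = \left(- \frac{5}{3} - -1\right) \left(-5\right) \left(-2\right)^{2} \cdot 17684 = \left(- \frac{5}{3} + 1\right) \left(-5\right) 4 \cdot 17684 = \left(- \frac{2}{3}\right) \left(-5\right) 4 \cdot 17684 = \frac{10}{3} \cdot 4 \cdot 17684 = \frac{40}{3} \cdot 17684 = \frac{707360}{3}$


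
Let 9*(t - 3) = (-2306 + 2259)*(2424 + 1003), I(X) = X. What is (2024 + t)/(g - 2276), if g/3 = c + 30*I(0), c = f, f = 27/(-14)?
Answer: 1999564/287505 ≈ 6.9549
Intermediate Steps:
f = -27/14 (f = 27*(-1/14) = -27/14 ≈ -1.9286)
c = -27/14 ≈ -1.9286
t = -161042/9 (t = 3 + ((-2306 + 2259)*(2424 + 1003))/9 = 3 + (-47*3427)/9 = 3 + (⅑)*(-161069) = 3 - 161069/9 = -161042/9 ≈ -17894.)
g = -81/14 (g = 3*(-27/14 + 30*0) = 3*(-27/14 + 0) = 3*(-27/14) = -81/14 ≈ -5.7857)
(2024 + t)/(g - 2276) = (2024 - 161042/9)/(-81/14 - 2276) = -142826/(9*(-31945/14)) = -142826/9*(-14/31945) = 1999564/287505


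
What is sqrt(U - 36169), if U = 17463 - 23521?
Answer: I*sqrt(42227) ≈ 205.49*I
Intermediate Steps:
U = -6058
sqrt(U - 36169) = sqrt(-6058 - 36169) = sqrt(-42227) = I*sqrt(42227)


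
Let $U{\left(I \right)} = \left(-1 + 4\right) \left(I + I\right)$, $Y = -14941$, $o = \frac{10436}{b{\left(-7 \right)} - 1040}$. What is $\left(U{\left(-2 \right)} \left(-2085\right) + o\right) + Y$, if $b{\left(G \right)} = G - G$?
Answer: $\frac{2617931}{260} \approx 10069.0$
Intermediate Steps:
$b{\left(G \right)} = 0$
$o = - \frac{2609}{260}$ ($o = \frac{10436}{0 - 1040} = \frac{10436}{-1040} = 10436 \left(- \frac{1}{1040}\right) = - \frac{2609}{260} \approx -10.035$)
$U{\left(I \right)} = 6 I$ ($U{\left(I \right)} = 3 \cdot 2 I = 6 I$)
$\left(U{\left(-2 \right)} \left(-2085\right) + o\right) + Y = \left(6 \left(-2\right) \left(-2085\right) - \frac{2609}{260}\right) - 14941 = \left(\left(-12\right) \left(-2085\right) - \frac{2609}{260}\right) - 14941 = \left(25020 - \frac{2609}{260}\right) - 14941 = \frac{6502591}{260} - 14941 = \frac{2617931}{260}$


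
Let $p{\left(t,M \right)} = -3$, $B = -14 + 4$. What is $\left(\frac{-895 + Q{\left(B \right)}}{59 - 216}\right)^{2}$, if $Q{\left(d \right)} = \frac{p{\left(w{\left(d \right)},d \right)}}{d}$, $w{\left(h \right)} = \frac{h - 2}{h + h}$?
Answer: $\frac{80048809}{2464900} \approx 32.475$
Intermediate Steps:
$w{\left(h \right)} = \frac{-2 + h}{2 h}$
$B = -10$
$Q{\left(d \right)} = - \frac{3}{d}$
$\left(\frac{-895 + Q{\left(B \right)}}{59 - 216}\right)^{2} = \left(\frac{-895 - \frac{3}{-10}}{59 - 216}\right)^{2} = \left(\frac{-895 - - \frac{3}{10}}{-157}\right)^{2} = \left(\left(-895 + \frac{3}{10}\right) \left(- \frac{1}{157}\right)\right)^{2} = \left(\left(- \frac{8947}{10}\right) \left(- \frac{1}{157}\right)\right)^{2} = \left(\frac{8947}{1570}\right)^{2} = \frac{80048809}{2464900}$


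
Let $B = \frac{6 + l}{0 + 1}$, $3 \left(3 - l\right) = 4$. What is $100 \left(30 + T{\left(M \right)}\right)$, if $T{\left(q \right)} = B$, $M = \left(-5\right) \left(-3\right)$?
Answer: $\frac{11300}{3} \approx 3766.7$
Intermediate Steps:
$l = \frac{5}{3}$ ($l = 3 - \frac{4}{3} = \frac{5}{3} \approx 1.6667$)
$B = \frac{23}{3}$ ($B = \frac{6 + \frac{5}{3}}{0 + 1} = \frac{23}{3 \cdot 1} = \frac{23}{3} \cdot 1 = \frac{23}{3} \approx 7.6667$)
$M = 15$
$T{\left(q \right)} = \frac{23}{3}$
$100 \left(30 + T{\left(M \right)}\right) = 100 \left(30 + \frac{23}{3}\right) = 100 \cdot \frac{113}{3} = \frac{11300}{3}$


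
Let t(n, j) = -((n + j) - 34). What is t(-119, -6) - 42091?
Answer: -41932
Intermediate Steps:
t(n, j) = 34 - j - n (t(n, j) = -((j + n) - 34) = -(-34 + j + n) = 34 - j - n)
t(-119, -6) - 42091 = (34 - 1*(-6) - 1*(-119)) - 42091 = (34 + 6 + 119) - 42091 = 159 - 42091 = -41932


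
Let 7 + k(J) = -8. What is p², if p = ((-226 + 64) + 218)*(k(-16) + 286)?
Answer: 230310976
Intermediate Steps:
k(J) = -15 (k(J) = -7 - 8 = -15)
p = 15176 (p = ((-226 + 64) + 218)*(-15 + 286) = (-162 + 218)*271 = 56*271 = 15176)
p² = 15176² = 230310976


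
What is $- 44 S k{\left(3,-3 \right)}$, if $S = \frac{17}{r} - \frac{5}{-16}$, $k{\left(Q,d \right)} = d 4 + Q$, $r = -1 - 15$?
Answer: $-297$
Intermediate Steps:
$r = -16$ ($r = -1 - 15 = -16$)
$k{\left(Q,d \right)} = Q + 4 d$ ($k{\left(Q,d \right)} = 4 d + Q = Q + 4 d$)
$S = - \frac{3}{4}$ ($S = \frac{17}{-16} - \frac{5}{-16} = 17 \left(- \frac{1}{16}\right) - - \frac{5}{16} = - \frac{17}{16} + \frac{5}{16} = - \frac{3}{4} \approx -0.75$)
$- 44 S k{\left(3,-3 \right)} = \left(-44\right) \left(- \frac{3}{4}\right) \left(3 + 4 \left(-3\right)\right) = 33 \left(3 - 12\right) = 33 \left(-9\right) = -297$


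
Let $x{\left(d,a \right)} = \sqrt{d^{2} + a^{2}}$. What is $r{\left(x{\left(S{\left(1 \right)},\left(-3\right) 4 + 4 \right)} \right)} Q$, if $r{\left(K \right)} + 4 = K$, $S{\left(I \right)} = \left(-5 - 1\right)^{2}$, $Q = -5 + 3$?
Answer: $8 - 8 \sqrt{85} \approx -65.756$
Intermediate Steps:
$Q = -2$
$S{\left(I \right)} = 36$ ($S{\left(I \right)} = \left(-6\right)^{2} = 36$)
$x{\left(d,a \right)} = \sqrt{a^{2} + d^{2}}$
$r{\left(K \right)} = -4 + K$
$r{\left(x{\left(S{\left(1 \right)},\left(-3\right) 4 + 4 \right)} \right)} Q = \left(-4 + \sqrt{\left(\left(-3\right) 4 + 4\right)^{2} + 36^{2}}\right) \left(-2\right) = \left(-4 + \sqrt{\left(-12 + 4\right)^{2} + 1296}\right) \left(-2\right) = \left(-4 + \sqrt{\left(-8\right)^{2} + 1296}\right) \left(-2\right) = \left(-4 + \sqrt{64 + 1296}\right) \left(-2\right) = \left(-4 + \sqrt{1360}\right) \left(-2\right) = \left(-4 + 4 \sqrt{85}\right) \left(-2\right) = 8 - 8 \sqrt{85}$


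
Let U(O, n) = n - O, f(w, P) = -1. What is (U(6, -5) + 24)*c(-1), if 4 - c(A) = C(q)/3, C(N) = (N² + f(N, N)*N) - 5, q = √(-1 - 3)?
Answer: 91 + 26*I/3 ≈ 91.0 + 8.6667*I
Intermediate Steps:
q = 2*I (q = √(-4) = 2*I ≈ 2.0*I)
C(N) = -5 + N² - N (C(N) = (N² - N) - 5 = -5 + N² - N)
c(A) = 7 + 2*I/3 (c(A) = 4 - (-5 + (2*I)² - 2*I)/3 = 4 - (-5 - 4 - 2*I)/3 = 4 - (-9 - 2*I)/3 = 4 - (-3 - 2*I/3) = 4 + (3 + 2*I/3) = 7 + 2*I/3)
(U(6, -5) + 24)*c(-1) = ((-5 - 1*6) + 24)*(7 + 2*I/3) = ((-5 - 6) + 24)*(7 + 2*I/3) = (-11 + 24)*(7 + 2*I/3) = 13*(7 + 2*I/3) = 91 + 26*I/3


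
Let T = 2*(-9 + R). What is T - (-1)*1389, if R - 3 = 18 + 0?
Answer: 1413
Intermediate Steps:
R = 21 (R = 3 + (18 + 0) = 3 + 18 = 21)
T = 24 (T = 2*(-9 + 21) = 2*12 = 24)
T - (-1)*1389 = 24 - (-1)*1389 = 24 - 1*(-1389) = 24 + 1389 = 1413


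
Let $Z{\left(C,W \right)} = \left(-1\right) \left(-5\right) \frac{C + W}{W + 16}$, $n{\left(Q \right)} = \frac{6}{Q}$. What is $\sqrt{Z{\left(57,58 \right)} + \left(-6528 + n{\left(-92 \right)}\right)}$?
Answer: $\frac{i \sqrt{4722004121}}{851} \approx 80.748 i$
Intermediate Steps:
$Z{\left(C,W \right)} = \frac{5 \left(C + W\right)}{16 + W}$ ($Z{\left(C,W \right)} = 5 \frac{C + W}{16 + W} = \frac{5 \left(C + W\right)}{16 + W}$)
$\sqrt{Z{\left(57,58 \right)} + \left(-6528 + n{\left(-92 \right)}\right)} = \sqrt{\frac{5 \left(57 + 58\right)}{16 + 58} - \left(6528 - \frac{6}{-92}\right)} = \sqrt{5 \cdot \frac{1}{74} \cdot 115 + \left(-6528 + 6 \left(- \frac{1}{92}\right)\right)} = \sqrt{5 \cdot \frac{1}{74} \cdot 115 - \frac{300291}{46}} = \sqrt{\frac{575}{74} - \frac{300291}{46}} = \sqrt{- \frac{5548771}{851}} = \frac{i \sqrt{4722004121}}{851}$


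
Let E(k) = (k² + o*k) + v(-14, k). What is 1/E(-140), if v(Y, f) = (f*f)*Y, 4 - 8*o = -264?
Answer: -1/259490 ≈ -3.8537e-6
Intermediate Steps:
o = 67/2 (o = ½ - ⅛*(-264) = ½ + 33 = 67/2 ≈ 33.500)
v(Y, f) = Y*f² (v(Y, f) = f²*Y = Y*f²)
E(k) = -13*k² + 67*k/2 (E(k) = (k² + 67*k/2) - 14*k² = -13*k² + 67*k/2)
1/E(-140) = 1/((½)*(-140)*(67 - 26*(-140))) = 1/((½)*(-140)*(67 + 3640)) = 1/((½)*(-140)*3707) = 1/(-259490) = -1/259490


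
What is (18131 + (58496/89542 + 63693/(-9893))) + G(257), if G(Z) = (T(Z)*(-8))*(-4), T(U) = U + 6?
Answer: 11755621797302/442919503 ≈ 26541.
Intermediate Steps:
T(U) = 6 + U
G(Z) = 192 + 32*Z (G(Z) = ((6 + Z)*(-8))*(-4) = (-48 - 8*Z)*(-4) = 192 + 32*Z)
(18131 + (58496/89542 + 63693/(-9893))) + G(257) = (18131 + (58496/89542 + 63693/(-9893))) + (192 + 32*257) = (18131 + (58496*(1/89542) + 63693*(-1/9893))) + (192 + 8224) = (18131 + (29248/44771 - 63693/9893)) + 8416 = (18131 - 2562248839/442919503) + 8416 = 8028011260054/442919503 + 8416 = 11755621797302/442919503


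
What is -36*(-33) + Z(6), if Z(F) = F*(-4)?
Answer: 1164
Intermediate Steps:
Z(F) = -4*F
-36*(-33) + Z(6) = -36*(-33) - 4*6 = 1188 - 24 = 1164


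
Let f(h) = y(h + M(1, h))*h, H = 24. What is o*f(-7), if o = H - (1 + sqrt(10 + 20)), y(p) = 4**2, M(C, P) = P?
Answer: -2576 + 112*sqrt(30) ≈ -1962.6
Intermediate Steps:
y(p) = 16
f(h) = 16*h
o = 23 - sqrt(30) (o = 24 - (1 + sqrt(10 + 20)) = 24 - (1 + sqrt(30)) = 24 + (-1 - sqrt(30)) = 23 - sqrt(30) ≈ 17.523)
o*f(-7) = (23 - sqrt(30))*(16*(-7)) = (23 - sqrt(30))*(-112) = -2576 + 112*sqrt(30)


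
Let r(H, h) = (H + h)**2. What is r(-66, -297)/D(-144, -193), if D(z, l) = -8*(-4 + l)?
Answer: 131769/1576 ≈ 83.610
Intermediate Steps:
D(z, l) = 32 - 8*l
r(-66, -297)/D(-144, -193) = (-66 - 297)**2/(32 - 8*(-193)) = (-363)**2/(32 + 1544) = 131769/1576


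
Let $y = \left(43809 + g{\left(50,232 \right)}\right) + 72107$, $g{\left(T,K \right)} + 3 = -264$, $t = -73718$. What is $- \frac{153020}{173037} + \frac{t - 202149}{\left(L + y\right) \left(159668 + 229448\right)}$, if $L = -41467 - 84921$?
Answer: $- \frac{639379497908401}{723072605770788} \approx -0.88425$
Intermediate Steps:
$g{\left(T,K \right)} = -267$ ($g{\left(T,K \right)} = -3 - 264 = -267$)
$L = -126388$ ($L = -41467 - 84921 = -126388$)
$y = 115649$ ($y = \left(43809 - 267\right) + 72107 = 43542 + 72107 = 115649$)
$- \frac{153020}{173037} + \frac{t - 202149}{\left(L + y\right) \left(159668 + 229448\right)} = - \frac{153020}{173037} + \frac{-73718 - 202149}{\left(-126388 + 115649\right) \left(159668 + 229448\right)} = \left(-153020\right) \frac{1}{173037} - \frac{275867}{\left(-10739\right) 389116} = - \frac{153020}{173037} - \frac{275867}{-4178716724} = - \frac{153020}{173037} - - \frac{275867}{4178716724} = - \frac{153020}{173037} + \frac{275867}{4178716724} = - \frac{639379497908401}{723072605770788}$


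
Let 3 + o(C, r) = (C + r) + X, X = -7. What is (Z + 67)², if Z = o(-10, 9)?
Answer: 3136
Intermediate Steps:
o(C, r) = -10 + C + r (o(C, r) = -3 + ((C + r) - 7) = -3 + (-7 + C + r) = -10 + C + r)
Z = -11 (Z = -10 - 10 + 9 = -11)
(Z + 67)² = (-11 + 67)² = 56² = 3136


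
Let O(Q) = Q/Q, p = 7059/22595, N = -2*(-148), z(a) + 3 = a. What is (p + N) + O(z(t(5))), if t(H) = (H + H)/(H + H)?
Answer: 6717774/22595 ≈ 297.31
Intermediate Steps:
t(H) = 1 (t(H) = (2*H)/((2*H)) = (2*H)*(1/(2*H)) = 1)
z(a) = -3 + a
N = 296
p = 7059/22595 (p = 7059*(1/22595) = 7059/22595 ≈ 0.31241)
O(Q) = 1
(p + N) + O(z(t(5))) = (7059/22595 + 296) + 1 = 6695179/22595 + 1 = 6717774/22595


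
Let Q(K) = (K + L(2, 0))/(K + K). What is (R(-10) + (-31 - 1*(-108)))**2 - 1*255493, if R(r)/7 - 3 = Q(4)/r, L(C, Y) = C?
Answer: -393586599/1600 ≈ -2.4599e+5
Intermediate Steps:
Q(K) = (2 + K)/(2*K) (Q(K) = (K + 2)/(K + K) = (2 + K)/((2*K)) = (2 + K)*(1/(2*K)) = (2 + K)/(2*K))
R(r) = 21 + 21/(4*r) (R(r) = 21 + 7*(((1/2)*(2 + 4)/4)/r) = 21 + 7*(((1/2)*(1/4)*6)/r) = 21 + 7*(3/(4*r)) = 21 + 21/(4*r))
(R(-10) + (-31 - 1*(-108)))**2 - 1*255493 = ((21 + (21/4)/(-10)) + (-31 - 1*(-108)))**2 - 1*255493 = ((21 + (21/4)*(-1/10)) + (-31 + 108))**2 - 255493 = ((21 - 21/40) + 77)**2 - 255493 = (819/40 + 77)**2 - 255493 = (3899/40)**2 - 255493 = 15202201/1600 - 255493 = -393586599/1600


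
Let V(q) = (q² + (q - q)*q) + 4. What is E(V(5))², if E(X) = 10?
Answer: 100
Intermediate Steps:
V(q) = 4 + q² (V(q) = (q² + 0*q) + 4 = (q² + 0) + 4 = q² + 4 = 4 + q²)
E(V(5))² = 10² = 100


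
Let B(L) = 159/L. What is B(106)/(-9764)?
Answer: -3/19528 ≈ -0.00015363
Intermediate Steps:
B(106)/(-9764) = (159/106)/(-9764) = (159*(1/106))*(-1/9764) = (3/2)*(-1/9764) = -3/19528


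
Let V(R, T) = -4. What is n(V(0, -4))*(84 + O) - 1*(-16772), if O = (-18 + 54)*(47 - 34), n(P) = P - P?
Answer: 16772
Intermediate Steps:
n(P) = 0
O = 468 (O = 36*13 = 468)
n(V(0, -4))*(84 + O) - 1*(-16772) = 0*(84 + 468) - 1*(-16772) = 0*552 + 16772 = 0 + 16772 = 16772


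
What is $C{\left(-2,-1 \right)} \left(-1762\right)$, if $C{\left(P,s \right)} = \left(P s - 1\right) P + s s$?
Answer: $1762$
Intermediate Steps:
$C{\left(P,s \right)} = s^{2} + P \left(-1 + P s\right)$ ($C{\left(P,s \right)} = \left(-1 + P s\right) P + s^{2} = P \left(-1 + P s\right) + s^{2} = s^{2} + P \left(-1 + P s\right)$)
$C{\left(-2,-1 \right)} \left(-1762\right) = \left(\left(-1\right)^{2} - -2 - \left(-2\right)^{2}\right) \left(-1762\right) = \left(1 + 2 - 4\right) \left(-1762\right) = \left(-1\right) \left(-1762\right) = 1762$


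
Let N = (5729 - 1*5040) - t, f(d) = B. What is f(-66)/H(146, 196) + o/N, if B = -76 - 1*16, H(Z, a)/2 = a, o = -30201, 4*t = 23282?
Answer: 1894449/335258 ≈ 5.6507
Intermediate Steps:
t = 11641/2 (t = (¼)*23282 = 11641/2 ≈ 5820.5)
H(Z, a) = 2*a
B = -92 (B = -76 - 16 = -92)
f(d) = -92
N = -10263/2 (N = (5729 - 1*5040) - 1*11641/2 = (5729 - 5040) - 11641/2 = 689 - 11641/2 = -10263/2 ≈ -5131.5)
f(-66)/H(146, 196) + o/N = -92/(2*196) - 30201/(-10263/2) = -92/392 - 30201*(-2/10263) = -92*1/392 + 20134/3421 = -23/98 + 20134/3421 = 1894449/335258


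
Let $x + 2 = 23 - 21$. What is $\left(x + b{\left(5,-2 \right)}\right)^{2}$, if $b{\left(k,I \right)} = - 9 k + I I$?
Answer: $1681$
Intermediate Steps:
$b{\left(k,I \right)} = I^{2} - 9 k$ ($b{\left(k,I \right)} = - 9 k + I^{2} = I^{2} - 9 k$)
$x = 0$ ($x = -2 + \left(23 - 21\right) = -2 + 2 = 0$)
$\left(x + b{\left(5,-2 \right)}\right)^{2} = \left(0 + \left(\left(-2\right)^{2} - 45\right)\right)^{2} = \left(0 + \left(4 - 45\right)\right)^{2} = \left(0 - 41\right)^{2} = \left(-41\right)^{2} = 1681$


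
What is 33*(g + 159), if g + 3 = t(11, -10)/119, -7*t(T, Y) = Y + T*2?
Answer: 4287888/833 ≈ 5147.5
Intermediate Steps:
t(T, Y) = -2*T/7 - Y/7 (t(T, Y) = -(Y + T*2)/7 = -(Y + 2*T)/7 = -2*T/7 - Y/7)
g = -2511/833 (g = -3 + (-2/7*11 - ⅐*(-10))/119 = -3 + (-22/7 + 10/7)*(1/119) = -3 - 12/7*1/119 = -3 - 12/833 = -2511/833 ≈ -3.0144)
33*(g + 159) = 33*(-2511/833 + 159) = 33*(129936/833) = 4287888/833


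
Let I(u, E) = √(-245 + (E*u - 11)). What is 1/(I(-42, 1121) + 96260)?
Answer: 48130/4633017469 - I*√47338/9266034938 ≈ 1.0388e-5 - 2.3481e-8*I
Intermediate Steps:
I(u, E) = √(-256 + E*u) (I(u, E) = √(-245 + (-11 + E*u)) = √(-256 + E*u))
1/(I(-42, 1121) + 96260) = 1/(√(-256 + 1121*(-42)) + 96260) = 1/(√(-256 - 47082) + 96260) = 1/(√(-47338) + 96260) = 1/(I*√47338 + 96260) = 1/(96260 + I*√47338)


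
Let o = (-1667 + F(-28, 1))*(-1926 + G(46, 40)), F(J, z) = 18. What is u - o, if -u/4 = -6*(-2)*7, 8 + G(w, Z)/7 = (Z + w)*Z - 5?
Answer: 36381551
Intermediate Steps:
G(w, Z) = -91 + 7*Z*(Z + w) (G(w, Z) = -56 + 7*((Z + w)*Z - 5) = -56 + 7*(Z*(Z + w) - 5) = -56 + 7*(-5 + Z*(Z + w)) = -56 + (-35 + 7*Z*(Z + w)) = -91 + 7*Z*(Z + w))
u = -336 (u = -4*(-6*(-2))*7 = -48*7 = -4*84 = -336)
o = -36381887 (o = (-1667 + 18)*(-1926 + (-91 + 7*40**2 + 7*40*46)) = -1649*(-1926 + (-91 + 7*1600 + 12880)) = -1649*(-1926 + (-91 + 11200 + 12880)) = -1649*(-1926 + 23989) = -1649*22063 = -36381887)
u - o = -336 - 1*(-36381887) = -336 + 36381887 = 36381551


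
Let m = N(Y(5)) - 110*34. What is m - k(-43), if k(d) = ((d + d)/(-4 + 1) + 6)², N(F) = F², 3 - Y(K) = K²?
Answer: -40120/9 ≈ -4457.8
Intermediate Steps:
Y(K) = 3 - K²
m = -3256 (m = (3 - 1*5²)² - 110*34 = (3 - 1*25)² - 3740 = (3 - 25)² - 3740 = (-22)² - 3740 = 484 - 3740 = -3256)
k(d) = (6 - 2*d/3)² (k(d) = ((2*d)/(-3) + 6)² = ((2*d)*(-⅓) + 6)² = (-2*d/3 + 6)² = (6 - 2*d/3)²)
m - k(-43) = -3256 - 4*(-9 - 43)²/9 = -3256 - 4*(-52)²/9 = -3256 - 4*2704/9 = -3256 - 1*10816/9 = -3256 - 10816/9 = -40120/9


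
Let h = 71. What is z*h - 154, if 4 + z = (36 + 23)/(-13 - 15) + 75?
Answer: 132647/28 ≈ 4737.4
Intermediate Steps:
z = 1929/28 (z = -4 + ((36 + 23)/(-13 - 15) + 75) = -4 + (59/(-28) + 75) = -4 + (59*(-1/28) + 75) = -4 + (-59/28 + 75) = -4 + 2041/28 = 1929/28 ≈ 68.893)
z*h - 154 = (1929/28)*71 - 154 = 136959/28 - 154 = 132647/28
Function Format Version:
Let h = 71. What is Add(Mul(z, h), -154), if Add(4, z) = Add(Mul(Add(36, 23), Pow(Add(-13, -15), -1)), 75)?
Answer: Rational(132647, 28) ≈ 4737.4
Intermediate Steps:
z = Rational(1929, 28) (z = Add(-4, Add(Mul(Add(36, 23), Pow(Add(-13, -15), -1)), 75)) = Add(-4, Add(Mul(59, Pow(-28, -1)), 75)) = Add(-4, Add(Mul(59, Rational(-1, 28)), 75)) = Add(-4, Add(Rational(-59, 28), 75)) = Add(-4, Rational(2041, 28)) = Rational(1929, 28) ≈ 68.893)
Add(Mul(z, h), -154) = Add(Mul(Rational(1929, 28), 71), -154) = Add(Rational(136959, 28), -154) = Rational(132647, 28)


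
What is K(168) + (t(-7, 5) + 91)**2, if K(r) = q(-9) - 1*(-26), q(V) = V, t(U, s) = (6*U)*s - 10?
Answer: 16658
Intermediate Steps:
t(U, s) = -10 + 6*U*s (t(U, s) = 6*U*s - 10 = -10 + 6*U*s)
K(r) = 17 (K(r) = -9 - 1*(-26) = -9 + 26 = 17)
K(168) + (t(-7, 5) + 91)**2 = 17 + ((-10 + 6*(-7)*5) + 91)**2 = 17 + ((-10 - 210) + 91)**2 = 17 + (-220 + 91)**2 = 17 + (-129)**2 = 17 + 16641 = 16658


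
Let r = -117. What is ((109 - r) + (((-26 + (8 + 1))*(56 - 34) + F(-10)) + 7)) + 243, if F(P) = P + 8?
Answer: 100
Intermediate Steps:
F(P) = 8 + P
((109 - r) + (((-26 + (8 + 1))*(56 - 34) + F(-10)) + 7)) + 243 = ((109 - 1*(-117)) + (((-26 + (8 + 1))*(56 - 34) + (8 - 10)) + 7)) + 243 = ((109 + 117) + (((-26 + 9)*22 - 2) + 7)) + 243 = (226 + ((-17*22 - 2) + 7)) + 243 = (226 + ((-374 - 2) + 7)) + 243 = (226 + (-376 + 7)) + 243 = (226 - 369) + 243 = -143 + 243 = 100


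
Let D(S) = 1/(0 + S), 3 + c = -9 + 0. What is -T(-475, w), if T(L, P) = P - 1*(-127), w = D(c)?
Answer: -1523/12 ≈ -126.92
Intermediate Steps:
c = -12 (c = -3 + (-9 + 0) = -3 - 9 = -12)
D(S) = 1/S
w = -1/12 (w = 1/(-12) = -1/12 ≈ -0.083333)
T(L, P) = 127 + P (T(L, P) = P + 127 = 127 + P)
-T(-475, w) = -(127 - 1/12) = -1*1523/12 = -1523/12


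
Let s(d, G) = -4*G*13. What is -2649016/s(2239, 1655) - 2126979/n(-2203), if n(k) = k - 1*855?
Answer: 47787125917/65792870 ≈ 726.33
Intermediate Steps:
n(k) = -855 + k (n(k) = k - 855 = -855 + k)
s(d, G) = -52*G
-2649016/s(2239, 1655) - 2126979/n(-2203) = -2649016/((-52*1655)) - 2126979/(-855 - 2203) = -2649016/(-86060) - 2126979/(-3058) = -2649016*(-1/86060) - 2126979*(-1/3058) = 662254/21515 + 2126979/3058 = 47787125917/65792870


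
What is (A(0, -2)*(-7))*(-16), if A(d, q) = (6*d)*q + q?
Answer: -224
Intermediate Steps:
A(d, q) = q + 6*d*q (A(d, q) = 6*d*q + q = q + 6*d*q)
(A(0, -2)*(-7))*(-16) = (-2*(1 + 6*0)*(-7))*(-16) = (-2*(1 + 0)*(-7))*(-16) = (-2*1*(-7))*(-16) = -2*(-7)*(-16) = 14*(-16) = -224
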